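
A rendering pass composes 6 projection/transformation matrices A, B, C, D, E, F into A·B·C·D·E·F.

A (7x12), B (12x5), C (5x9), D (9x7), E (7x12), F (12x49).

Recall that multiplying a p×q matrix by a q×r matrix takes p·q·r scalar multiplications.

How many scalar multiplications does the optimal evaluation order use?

5684

Adjacent pairs: AB = 7·12·5 = 420; BC = 12·5·9 = 540; CD = 5·9·7 = 315; DE = 9·7·12 = 756; EF = 7·12·49 = 4116.
Length 3: A..C: k=1: 0+540+7·12·9=1296; k=2: 420+0+7·5·9=735 → min 735 | B..D: k=2: 0+315+12·5·7=735; k=3: 540+0+12·9·7=1296 → min 735 | C..E: k=3: 0+756+5·9·12=1296; k=4: 315+0+5·7·12=735 → min 735 | D..F: k=4: 0+4116+9·7·49=7203; k=5: 756+0+9·12·49=6048 → min 6048.
Length 4: A..D: k=1: 0+735+7·12·7=1323; k=2: 420+315+7·5·7=980; k=3: 735+0+7·9·7=1176 → min 980 | B..E: k=2: 0+735+12·5·12=1455; k=3: 540+756+12·9·12=2592; k=4: 735+0+12·7·12=1743 → min 1455 | C..F: k=3: 0+6048+5·9·49=8253; k=4: 315+4116+5·7·49=6146; k=5: 735+0+5·12·49=3675 → min 3675.
Length 5: A..E: k=1: 0+1455+7·12·12=2463; k=2: 420+735+7·5·12=1575; k=3: 735+756+7·9·12=2247; k=4: 980+0+7·7·12=1568 → min 1568 | B..F: k=2: 0+3675+12·5·49=6615; k=3: 540+6048+12·9·49=11880; k=4: 735+4116+12·7·49=8967; k=5: 1455+0+12·12·49=8511 → min 6615.
Length 6: A..F: k=1: 0+6615+7·12·49=10731; k=2: 420+3675+7·5·49=5810; k=3: 735+6048+7·9·49=9870; k=4: 980+4116+7·7·49=7497; k=5: 1568+0+7·12·49=5684 → min 5684.
Optimal order: ((((A·B)·(C·D))·E)·F) with cost 5684.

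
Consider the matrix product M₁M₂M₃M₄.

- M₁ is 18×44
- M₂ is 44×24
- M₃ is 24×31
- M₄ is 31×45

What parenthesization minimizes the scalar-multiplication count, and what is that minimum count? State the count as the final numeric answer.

57510

Adjacent pairs: M₁M₂ = 18·44·24 = 19008; M₂M₃ = 44·24·31 = 32736; M₃M₄ = 24·31·45 = 33480.
Length 3: M₁..M₃: k=1: 0+32736+18·44·31=57288; k=2: 19008+0+18·24·31=32400 → min 32400 | M₂..M₄: k=2: 0+33480+44·24·45=81000; k=3: 32736+0+44·31·45=94116 → min 81000.
Length 4: M₁..M₄: k=1: 0+81000+18·44·45=116640; k=2: 19008+33480+18·24·45=71928; k=3: 32400+0+18·31·45=57510 → min 57510.
Optimal parenthesization: (((M₁M₂)M₃)M₄) with cost 57510.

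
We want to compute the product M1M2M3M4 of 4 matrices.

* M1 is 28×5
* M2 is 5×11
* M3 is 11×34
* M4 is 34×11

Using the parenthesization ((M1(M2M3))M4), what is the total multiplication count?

(M2M3): 5×11 by 11×34 → 5×34, cost 5·11·34 = 1870
(M1(M2M3)): 28×5 by 5×34 → 28×34, cost 28·5·34 = 4760; cumulative 6630
((M1(M2M3))M4): 28×34 by 34×11 → 28×11, cost 28·34·11 = 10472; cumulative 17102
Total: 17102 scalar multiplications.

17102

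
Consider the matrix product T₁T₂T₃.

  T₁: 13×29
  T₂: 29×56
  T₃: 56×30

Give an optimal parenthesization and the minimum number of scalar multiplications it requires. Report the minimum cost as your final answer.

42952

(T₁(T₂T₃)): cost 60030.
((T₁T₂)T₃): cost 42952.
Optimal: ((T₁T₂)T₃) with cost 42952.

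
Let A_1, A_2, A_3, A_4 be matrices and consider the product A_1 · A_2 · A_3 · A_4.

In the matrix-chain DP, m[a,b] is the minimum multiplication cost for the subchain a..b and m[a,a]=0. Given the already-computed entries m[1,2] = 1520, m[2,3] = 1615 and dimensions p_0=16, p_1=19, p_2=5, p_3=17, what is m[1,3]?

2880

m[1,3] = min over k∈[1,2] of m[1,k]+m[k+1,3]+p_{0}·p_k·p_{3}.
k=1: 0 + 1615 + 16·19·17 = 6783; k=2: 1520 + 0 + 16·5·17 = 2880.
Minimum: 2880 at k=2.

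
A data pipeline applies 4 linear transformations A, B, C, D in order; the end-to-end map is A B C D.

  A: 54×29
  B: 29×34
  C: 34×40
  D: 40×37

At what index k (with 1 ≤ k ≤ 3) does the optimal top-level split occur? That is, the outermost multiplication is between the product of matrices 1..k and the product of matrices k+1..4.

Adjacent pairs: AB = 54·29·34 = 53244; BC = 29·34·40 = 39440; CD = 34·40·37 = 50320.
Length 3: A..C: k=1: 0+39440+54·29·40=102080; k=2: 53244+0+54·34·40=126684 → min 102080 | B..D: k=2: 0+50320+29·34·37=86802; k=3: 39440+0+29·40·37=82360 → min 82360.
Top-level splits: k=1: (A..A)·(B..D) → 0+82360+54·29·37 = 140302; k=2: (A..B)·(C..D) → 53244+50320+54·34·37 = 171496; k=3: (A..C)·(D..D) → 102080+0+54·40·37 = 182000.
Best split is after A, i.e. k = 1.

1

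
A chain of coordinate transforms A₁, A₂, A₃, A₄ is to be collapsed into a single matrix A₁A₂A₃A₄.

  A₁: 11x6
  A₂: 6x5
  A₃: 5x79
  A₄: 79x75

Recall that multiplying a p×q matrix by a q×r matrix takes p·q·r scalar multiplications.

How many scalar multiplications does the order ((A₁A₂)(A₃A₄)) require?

(A₁A₂): 11×6 by 6×5 → 11×5, cost 11·6·5 = 330
(A₃A₄): 5×79 by 79×75 → 5×75, cost 5·79·75 = 29625
((A₁A₂)(A₃A₄)): 11×5 by 5×75 → 11×75, cost 11·5·75 = 4125; cumulative 34080
Total: 34080 scalar multiplications.

34080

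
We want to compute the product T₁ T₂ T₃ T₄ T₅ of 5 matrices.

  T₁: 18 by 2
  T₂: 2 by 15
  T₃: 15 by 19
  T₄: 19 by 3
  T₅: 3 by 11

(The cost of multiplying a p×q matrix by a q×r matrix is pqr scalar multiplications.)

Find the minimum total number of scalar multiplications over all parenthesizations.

Adjacent pairs: T₁T₂ = 18·2·15 = 540; T₂T₃ = 2·15·19 = 570; T₃T₄ = 15·19·3 = 855; T₄T₅ = 19·3·11 = 627.
Length 3: T₁..T₃: k=1: 0+570+18·2·19=1254; k=2: 540+0+18·15·19=5670 → min 1254 | T₂..T₄: k=2: 0+855+2·15·3=945; k=3: 570+0+2·19·3=684 → min 684 | T₃..T₅: k=3: 0+627+15·19·11=3762; k=4: 855+0+15·3·11=1350 → min 1350.
Length 4: T₁..T₄: k=1: 0+684+18·2·3=792; k=2: 540+855+18·15·3=2205; k=3: 1254+0+18·19·3=2280 → min 792 | T₂..T₅: k=2: 0+1350+2·15·11=1680; k=3: 570+627+2·19·11=1615; k=4: 684+0+2·3·11=750 → min 750.
Length 5: T₁..T₅: k=1: 0+750+18·2·11=1146; k=2: 540+1350+18·15·11=4860; k=3: 1254+627+18·19·11=5643; k=4: 792+0+18·3·11=1386 → min 1146.
Optimal order: (T₁ (((T₂ T₃) T₄) T₅)) with cost 1146.

1146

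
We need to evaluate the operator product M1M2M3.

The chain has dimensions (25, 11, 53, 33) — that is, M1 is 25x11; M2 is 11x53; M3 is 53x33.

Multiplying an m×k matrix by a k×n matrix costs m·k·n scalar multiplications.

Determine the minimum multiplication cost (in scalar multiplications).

28314

Order (M1(M2M3)): (M2M3): 11×53 by 53×33 → 11×33, cost 11·53·33 = 19239; (M1(M2M3)): 25×11 by 11×33 → 25×33, cost 25·11·33 = 9075; cumulative 28314. Total 28314.
Order ((M1M2)M3): (M1M2): 25×11 by 11×53 → 25×53, cost 25·11·53 = 14575; ((M1M2)M3): 25×53 by 53×33 → 25×33, cost 25·53·33 = 43725; cumulative 58300. Total 58300.
Minimum: 28314.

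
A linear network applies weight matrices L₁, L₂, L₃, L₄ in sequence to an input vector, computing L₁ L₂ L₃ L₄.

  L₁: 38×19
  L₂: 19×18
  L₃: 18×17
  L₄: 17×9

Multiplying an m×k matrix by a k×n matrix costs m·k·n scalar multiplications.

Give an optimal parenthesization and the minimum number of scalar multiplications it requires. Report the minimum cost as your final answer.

Adjacent pairs: L₁L₂ = 38·19·18 = 12996; L₂L₃ = 19·18·17 = 5814; L₃L₄ = 18·17·9 = 2754.
Length 3: L₁..L₃: k=1: 0+5814+38·19·17=18088; k=2: 12996+0+38·18·17=24624 → min 18088 | L₂..L₄: k=2: 0+2754+19·18·9=5832; k=3: 5814+0+19·17·9=8721 → min 5832.
Length 4: L₁..L₄: k=1: 0+5832+38·19·9=12330; k=2: 12996+2754+38·18·9=21906; k=3: 18088+0+38·17·9=23902 → min 12330.
Optimal parenthesization: (L₁ (L₂ (L₃ L₄))) with cost 12330.

12330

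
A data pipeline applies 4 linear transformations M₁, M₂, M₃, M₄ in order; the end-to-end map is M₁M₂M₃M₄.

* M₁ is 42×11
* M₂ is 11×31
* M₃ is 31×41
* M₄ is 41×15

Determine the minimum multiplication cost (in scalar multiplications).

27676

Adjacent pairs: M₁M₂ = 42·11·31 = 14322; M₂M₃ = 11·31·41 = 13981; M₃M₄ = 31·41·15 = 19065.
Length 3: M₁..M₃: k=1: 0+13981+42·11·41=32923; k=2: 14322+0+42·31·41=67704 → min 32923 | M₂..M₄: k=2: 0+19065+11·31·15=24180; k=3: 13981+0+11·41·15=20746 → min 20746.
Length 4: M₁..M₄: k=1: 0+20746+42·11·15=27676; k=2: 14322+19065+42·31·15=52917; k=3: 32923+0+42·41·15=58753 → min 27676.
Optimal order: (M₁((M₂M₃)M₄)) with cost 27676.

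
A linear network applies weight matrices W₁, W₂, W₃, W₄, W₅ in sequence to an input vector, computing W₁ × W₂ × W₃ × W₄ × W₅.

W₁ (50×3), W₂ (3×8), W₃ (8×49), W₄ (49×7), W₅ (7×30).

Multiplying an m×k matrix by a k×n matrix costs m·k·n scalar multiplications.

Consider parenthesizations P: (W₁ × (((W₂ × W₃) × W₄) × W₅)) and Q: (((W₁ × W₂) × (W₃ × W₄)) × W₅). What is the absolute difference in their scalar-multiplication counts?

9909

Order P = (W₁ × (((W₂ × W₃) × W₄) × W₅)): (W₂ × W₃): 3×8 by 8×49 → 3×49, cost 3·8·49 = 1176; ((W₂ × W₃) × W₄): 3×49 by 49×7 → 3×7, cost 3·49·7 = 1029; cumulative 2205; (((W₂ × W₃) × W₄) × W₅): 3×7 by 7×30 → 3×30, cost 3·7·30 = 630; cumulative 2835; (W₁ × (((W₂ × W₃) × W₄) × W₅)): 50×3 by 3×30 → 50×30, cost 50·3·30 = 4500; cumulative 7335. Total 7335.
Order Q = (((W₁ × W₂) × (W₃ × W₄)) × W₅): (W₁ × W₂): 50×3 by 3×8 → 50×8, cost 50·3·8 = 1200; (W₃ × W₄): 8×49 by 49×7 → 8×7, cost 8·49·7 = 2744; ((W₁ × W₂) × (W₃ × W₄)): 50×8 by 8×7 → 50×7, cost 50·8·7 = 2800; cumulative 6744; (((W₁ × W₂) × (W₃ × W₄)) × W₅): 50×7 by 7×30 → 50×30, cost 50·7·30 = 10500; cumulative 17244. Total 17244.
Difference: |7335 − 17244| = 9909.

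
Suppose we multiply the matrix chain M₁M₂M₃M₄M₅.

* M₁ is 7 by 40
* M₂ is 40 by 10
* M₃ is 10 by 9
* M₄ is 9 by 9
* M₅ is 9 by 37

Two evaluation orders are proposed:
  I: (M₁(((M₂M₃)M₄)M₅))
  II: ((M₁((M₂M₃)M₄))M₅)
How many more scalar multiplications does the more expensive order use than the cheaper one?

18829

Order I = (M₁(((M₂M₃)M₄)M₅)): (M₂M₃): 40×10 by 10×9 → 40×9, cost 40·10·9 = 3600; ((M₂M₃)M₄): 40×9 by 9×9 → 40×9, cost 40·9·9 = 3240; cumulative 6840; (((M₂M₃)M₄)M₅): 40×9 by 9×37 → 40×37, cost 40·9·37 = 13320; cumulative 20160; (M₁(((M₂M₃)M₄)M₅)): 7×40 by 40×37 → 7×37, cost 7·40·37 = 10360; cumulative 30520. Total 30520.
Order II = ((M₁((M₂M₃)M₄))M₅): (M₂M₃): 40×10 by 10×9 → 40×9, cost 40·10·9 = 3600; ((M₂M₃)M₄): 40×9 by 9×9 → 40×9, cost 40·9·9 = 3240; cumulative 6840; (M₁((M₂M₃)M₄)): 7×40 by 40×9 → 7×9, cost 7·40·9 = 2520; cumulative 9360; ((M₁((M₂M₃)M₄))M₅): 7×9 by 9×37 → 7×37, cost 7·9·37 = 2331; cumulative 11691. Total 11691.
Difference: |30520 − 11691| = 18829.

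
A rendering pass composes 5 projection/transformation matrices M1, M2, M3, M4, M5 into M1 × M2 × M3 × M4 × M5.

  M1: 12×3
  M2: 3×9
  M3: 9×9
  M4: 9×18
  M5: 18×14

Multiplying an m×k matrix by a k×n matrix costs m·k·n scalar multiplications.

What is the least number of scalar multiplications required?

1989

Adjacent pairs: M1M2 = 12·3·9 = 324; M2M3 = 3·9·9 = 243; M3M4 = 9·9·18 = 1458; M4M5 = 9·18·14 = 2268.
Length 3: M1..M3: k=1: 0+243+12·3·9=567; k=2: 324+0+12·9·9=1296 → min 567 | M2..M4: k=2: 0+1458+3·9·18=1944; k=3: 243+0+3·9·18=729 → min 729 | M3..M5: k=3: 0+2268+9·9·14=3402; k=4: 1458+0+9·18·14=3726 → min 3402.
Length 4: M1..M4: k=1: 0+729+12·3·18=1377; k=2: 324+1458+12·9·18=3726; k=3: 567+0+12·9·18=2511 → min 1377 | M2..M5: k=2: 0+3402+3·9·14=3780; k=3: 243+2268+3·9·14=2889; k=4: 729+0+3·18·14=1485 → min 1485.
Length 5: M1..M5: k=1: 0+1485+12·3·14=1989; k=2: 324+3402+12·9·14=5238; k=3: 567+2268+12·9·14=4347; k=4: 1377+0+12·18·14=4401 → min 1989.
Optimal order: (M1 × (((M2 × M3) × M4) × M5)) with cost 1989.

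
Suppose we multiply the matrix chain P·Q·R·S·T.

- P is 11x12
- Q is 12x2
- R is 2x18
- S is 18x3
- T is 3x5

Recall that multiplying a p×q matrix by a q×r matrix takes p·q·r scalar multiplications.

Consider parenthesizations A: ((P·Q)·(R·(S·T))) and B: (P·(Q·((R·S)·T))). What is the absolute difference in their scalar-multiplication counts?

Order A = ((P·Q)·(R·(S·T))): (P·Q): 11×12 by 12×2 → 11×2, cost 11·12·2 = 264; (S·T): 18×3 by 3×5 → 18×5, cost 18·3·5 = 270; (R·(S·T)): 2×18 by 18×5 → 2×5, cost 2·18·5 = 180; cumulative 450; ((P·Q)·(R·(S·T))): 11×2 by 2×5 → 11×5, cost 11·2·5 = 110; cumulative 824. Total 824.
Order B = (P·(Q·((R·S)·T))): (R·S): 2×18 by 18×3 → 2×3, cost 2·18·3 = 108; ((R·S)·T): 2×3 by 3×5 → 2×5, cost 2·3·5 = 30; cumulative 138; (Q·((R·S)·T)): 12×2 by 2×5 → 12×5, cost 12·2·5 = 120; cumulative 258; (P·(Q·((R·S)·T))): 11×12 by 12×5 → 11×5, cost 11·12·5 = 660; cumulative 918. Total 918.
Difference: |824 − 918| = 94.

94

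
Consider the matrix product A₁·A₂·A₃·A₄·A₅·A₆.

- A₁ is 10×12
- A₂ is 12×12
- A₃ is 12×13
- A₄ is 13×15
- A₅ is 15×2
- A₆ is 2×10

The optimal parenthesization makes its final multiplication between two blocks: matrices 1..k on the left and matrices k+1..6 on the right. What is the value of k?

Adjacent pairs: A₁A₂ = 10·12·12 = 1440; A₂A₃ = 12·12·13 = 1872; A₃A₄ = 12·13·15 = 2340; A₄A₅ = 13·15·2 = 390; A₅A₆ = 15·2·10 = 300.
Length 3: A₁..A₃: k=1: 0+1872+10·12·13=3432; k=2: 1440+0+10·12·13=3000 → min 3000 | A₂..A₄: k=2: 0+2340+12·12·15=4500; k=3: 1872+0+12·13·15=4212 → min 4212 | A₃..A₅: k=3: 0+390+12·13·2=702; k=4: 2340+0+12·15·2=2700 → min 702 | A₄..A₆: k=4: 0+300+13·15·10=2250; k=5: 390+0+13·2·10=650 → min 650.
Length 4: A₁..A₄: k=1: 0+4212+10·12·15=6012; k=2: 1440+2340+10·12·15=5580; k=3: 3000+0+10·13·15=4950 → min 4950 | A₂..A₅: k=2: 0+702+12·12·2=990; k=3: 1872+390+12·13·2=2574; k=4: 4212+0+12·15·2=4572 → min 990 | A₃..A₆: k=3: 0+650+12·13·10=2210; k=4: 2340+300+12·15·10=4440; k=5: 702+0+12·2·10=942 → min 942.
Length 5: A₁..A₅: k=1: 0+990+10·12·2=1230; k=2: 1440+702+10·12·2=2382; k=3: 3000+390+10·13·2=3650; k=4: 4950+0+10·15·2=5250 → min 1230 | A₂..A₆: k=2: 0+942+12·12·10=2382; k=3: 1872+650+12·13·10=4082; k=4: 4212+300+12·15·10=6312; k=5: 990+0+12·2·10=1230 → min 1230.
Top-level splits: k=1: (A₁..A₁)·(A₂..A₆) → 0+1230+10·12·10 = 2430; k=2: (A₁..A₂)·(A₃..A₆) → 1440+942+10·12·10 = 3582; k=3: (A₁..A₃)·(A₄..A₆) → 3000+650+10·13·10 = 4950; k=4: (A₁..A₄)·(A₅..A₆) → 4950+300+10·15·10 = 6750; k=5: (A₁..A₅)·(A₆..A₆) → 1230+0+10·2·10 = 1430.
Best split is after A₅, i.e. k = 5.

5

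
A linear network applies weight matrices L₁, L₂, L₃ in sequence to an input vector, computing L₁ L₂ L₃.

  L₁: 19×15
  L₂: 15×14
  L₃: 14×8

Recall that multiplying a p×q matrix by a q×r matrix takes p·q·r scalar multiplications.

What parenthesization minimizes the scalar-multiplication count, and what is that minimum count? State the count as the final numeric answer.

3960

(L₁ (L₂ L₃)): cost 3960.
((L₁ L₂) L₃): cost 6118.
Optimal: (L₁ (L₂ L₃)) with cost 3960.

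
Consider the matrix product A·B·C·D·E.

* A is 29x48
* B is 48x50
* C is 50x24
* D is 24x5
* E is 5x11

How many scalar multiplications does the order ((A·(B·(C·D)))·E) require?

26555

(C·D): 50×24 by 24×5 → 50×5, cost 50·24·5 = 6000
(B·(C·D)): 48×50 by 50×5 → 48×5, cost 48·50·5 = 12000; cumulative 18000
(A·(B·(C·D))): 29×48 by 48×5 → 29×5, cost 29·48·5 = 6960; cumulative 24960
((A·(B·(C·D)))·E): 29×5 by 5×11 → 29×11, cost 29·5·11 = 1595; cumulative 26555
Total: 26555 scalar multiplications.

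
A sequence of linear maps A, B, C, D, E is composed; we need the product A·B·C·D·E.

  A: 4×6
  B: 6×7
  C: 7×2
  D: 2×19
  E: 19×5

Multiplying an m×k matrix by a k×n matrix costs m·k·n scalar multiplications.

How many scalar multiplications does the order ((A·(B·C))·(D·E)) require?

(B·C): 6×7 by 7×2 → 6×2, cost 6·7·2 = 84
(A·(B·C)): 4×6 by 6×2 → 4×2, cost 4·6·2 = 48; cumulative 132
(D·E): 2×19 by 19×5 → 2×5, cost 2·19·5 = 190
((A·(B·C))·(D·E)): 4×2 by 2×5 → 4×5, cost 4·2·5 = 40; cumulative 362
Total: 362 scalar multiplications.

362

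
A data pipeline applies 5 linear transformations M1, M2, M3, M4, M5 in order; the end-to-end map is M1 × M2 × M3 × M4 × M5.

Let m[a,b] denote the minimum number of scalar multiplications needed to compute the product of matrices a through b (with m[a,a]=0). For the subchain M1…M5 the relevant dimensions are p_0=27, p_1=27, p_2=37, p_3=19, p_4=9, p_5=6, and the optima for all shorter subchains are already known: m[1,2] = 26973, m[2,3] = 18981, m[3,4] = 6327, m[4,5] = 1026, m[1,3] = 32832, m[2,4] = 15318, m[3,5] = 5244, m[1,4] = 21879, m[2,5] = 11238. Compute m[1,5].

15612

m[1,5] = min over k∈[1,4] of m[1,k]+m[k+1,5]+p_{0}·p_k·p_{5}.
k=1: 0 + 11238 + 27·27·6 = 15612; k=2: 26973 + 5244 + 27·37·6 = 38211; k=3: 32832 + 1026 + 27·19·6 = 36936; k=4: 21879 + 0 + 27·9·6 = 23337.
Minimum: 15612 at k=1.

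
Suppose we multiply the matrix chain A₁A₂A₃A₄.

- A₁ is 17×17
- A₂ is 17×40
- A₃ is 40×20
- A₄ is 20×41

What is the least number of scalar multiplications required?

Adjacent pairs: A₁A₂ = 17·17·40 = 11560; A₂A₃ = 17·40·20 = 13600; A₃A₄ = 40·20·41 = 32800.
Length 3: A₁..A₃: k=1: 0+13600+17·17·20=19380; k=2: 11560+0+17·40·20=25160 → min 19380 | A₂..A₄: k=2: 0+32800+17·40·41=60680; k=3: 13600+0+17·20·41=27540 → min 27540.
Length 4: A₁..A₄: k=1: 0+27540+17·17·41=39389; k=2: 11560+32800+17·40·41=72240; k=3: 19380+0+17·20·41=33320 → min 33320.
Optimal order: ((A₁(A₂A₃))A₄) with cost 33320.

33320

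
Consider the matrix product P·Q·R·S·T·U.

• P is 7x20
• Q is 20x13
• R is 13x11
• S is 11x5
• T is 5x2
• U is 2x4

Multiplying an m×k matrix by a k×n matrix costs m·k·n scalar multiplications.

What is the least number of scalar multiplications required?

Adjacent pairs: PQ = 7·20·13 = 1820; QR = 20·13·11 = 2860; RS = 13·11·5 = 715; ST = 11·5·2 = 110; TU = 5·2·4 = 40.
Length 3: P..R: k=1: 0+2860+7·20·11=4400; k=2: 1820+0+7·13·11=2821 → min 2821 | Q..S: k=2: 0+715+20·13·5=2015; k=3: 2860+0+20·11·5=3960 → min 2015 | R..T: k=3: 0+110+13·11·2=396; k=4: 715+0+13·5·2=845 → min 396 | S..U: k=4: 0+40+11·5·4=260; k=5: 110+0+11·2·4=198 → min 198.
Length 4: P..S: k=1: 0+2015+7·20·5=2715; k=2: 1820+715+7·13·5=2990; k=3: 2821+0+7·11·5=3206 → min 2715 | Q..T: k=2: 0+396+20·13·2=916; k=3: 2860+110+20·11·2=3410; k=4: 2015+0+20·5·2=2215 → min 916 | R..U: k=3: 0+198+13·11·4=770; k=4: 715+40+13·5·4=1015; k=5: 396+0+13·2·4=500 → min 500.
Length 5: P..T: k=1: 0+916+7·20·2=1196; k=2: 1820+396+7·13·2=2398; k=3: 2821+110+7·11·2=3085; k=4: 2715+0+7·5·2=2785 → min 1196 | Q..U: k=2: 0+500+20·13·4=1540; k=3: 2860+198+20·11·4=3938; k=4: 2015+40+20·5·4=2455; k=5: 916+0+20·2·4=1076 → min 1076.
Length 6: P..U: k=1: 0+1076+7·20·4=1636; k=2: 1820+500+7·13·4=2684; k=3: 2821+198+7·11·4=3327; k=4: 2715+40+7·5·4=2895; k=5: 1196+0+7·2·4=1252 → min 1252.
Optimal order: ((P·(Q·(R·(S·T))))·U) with cost 1252.

1252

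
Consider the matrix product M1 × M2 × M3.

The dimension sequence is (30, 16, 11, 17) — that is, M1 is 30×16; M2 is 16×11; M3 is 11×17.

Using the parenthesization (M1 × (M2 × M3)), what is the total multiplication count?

11152

(M2 × M3): 16×11 by 11×17 → 16×17, cost 16·11·17 = 2992
(M1 × (M2 × M3)): 30×16 by 16×17 → 30×17, cost 30·16·17 = 8160; cumulative 11152
Total: 11152 scalar multiplications.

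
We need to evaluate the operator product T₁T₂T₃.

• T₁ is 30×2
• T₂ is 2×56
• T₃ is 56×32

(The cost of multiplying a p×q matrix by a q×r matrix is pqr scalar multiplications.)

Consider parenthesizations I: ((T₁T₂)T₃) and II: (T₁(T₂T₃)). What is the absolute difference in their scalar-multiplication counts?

Order I = ((T₁T₂)T₃): (T₁T₂): 30×2 by 2×56 → 30×56, cost 30·2·56 = 3360; ((T₁T₂)T₃): 30×56 by 56×32 → 30×32, cost 30·56·32 = 53760; cumulative 57120. Total 57120.
Order II = (T₁(T₂T₃)): (T₂T₃): 2×56 by 56×32 → 2×32, cost 2·56·32 = 3584; (T₁(T₂T₃)): 30×2 by 2×32 → 30×32, cost 30·2·32 = 1920; cumulative 5504. Total 5504.
Difference: |57120 − 5504| = 51616.

51616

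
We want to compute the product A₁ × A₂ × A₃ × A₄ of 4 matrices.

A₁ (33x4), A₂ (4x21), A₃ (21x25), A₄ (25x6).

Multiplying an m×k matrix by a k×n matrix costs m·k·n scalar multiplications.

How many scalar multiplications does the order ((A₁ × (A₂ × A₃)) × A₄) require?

(A₂ × A₃): 4×21 by 21×25 → 4×25, cost 4·21·25 = 2100
(A₁ × (A₂ × A₃)): 33×4 by 4×25 → 33×25, cost 33·4·25 = 3300; cumulative 5400
((A₁ × (A₂ × A₃)) × A₄): 33×25 by 25×6 → 33×6, cost 33·25·6 = 4950; cumulative 10350
Total: 10350 scalar multiplications.

10350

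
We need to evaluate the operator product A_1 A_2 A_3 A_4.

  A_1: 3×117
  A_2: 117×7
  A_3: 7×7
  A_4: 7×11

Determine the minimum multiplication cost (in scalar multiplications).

Adjacent pairs: A_1A_2 = 3·117·7 = 2457; A_2A_3 = 117·7·7 = 5733; A_3A_4 = 7·7·11 = 539.
Length 3: A_1..A_3: k=1: 0+5733+3·117·7=8190; k=2: 2457+0+3·7·7=2604 → min 2604 | A_2..A_4: k=2: 0+539+117·7·11=9548; k=3: 5733+0+117·7·11=14742 → min 9548.
Length 4: A_1..A_4: k=1: 0+9548+3·117·11=13409; k=2: 2457+539+3·7·11=3227; k=3: 2604+0+3·7·11=2835 → min 2835.
Optimal order: (((A_1 A_2) A_3) A_4) with cost 2835.

2835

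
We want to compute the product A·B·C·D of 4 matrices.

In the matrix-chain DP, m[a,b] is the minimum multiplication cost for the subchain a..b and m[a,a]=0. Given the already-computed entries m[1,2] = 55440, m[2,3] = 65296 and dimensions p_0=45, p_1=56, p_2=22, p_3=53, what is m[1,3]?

107910

m[1,3] = min over k∈[1,2] of m[1,k]+m[k+1,3]+p_{0}·p_k·p_{3}.
k=1: 0 + 65296 + 45·56·53 = 198856; k=2: 55440 + 0 + 45·22·53 = 107910.
Minimum: 107910 at k=2.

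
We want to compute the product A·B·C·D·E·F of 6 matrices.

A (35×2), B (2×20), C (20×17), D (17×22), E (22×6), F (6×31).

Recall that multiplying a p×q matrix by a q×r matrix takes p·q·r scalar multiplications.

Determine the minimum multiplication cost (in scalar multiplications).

4234

Adjacent pairs: AB = 35·2·20 = 1400; BC = 2·20·17 = 680; CD = 20·17·22 = 7480; DE = 17·22·6 = 2244; EF = 22·6·31 = 4092.
Length 3: A..C: k=1: 0+680+35·2·17=1870; k=2: 1400+0+35·20·17=13300 → min 1870 | B..D: k=2: 0+7480+2·20·22=8360; k=3: 680+0+2·17·22=1428 → min 1428 | C..E: k=3: 0+2244+20·17·6=4284; k=4: 7480+0+20·22·6=10120 → min 4284 | D..F: k=4: 0+4092+17·22·31=15686; k=5: 2244+0+17·6·31=5406 → min 5406.
Length 4: A..D: k=1: 0+1428+35·2·22=2968; k=2: 1400+7480+35·20·22=24280; k=3: 1870+0+35·17·22=14960 → min 2968 | B..E: k=2: 0+4284+2·20·6=4524; k=3: 680+2244+2·17·6=3128; k=4: 1428+0+2·22·6=1692 → min 1692 | C..F: k=3: 0+5406+20·17·31=15946; k=4: 7480+4092+20·22·31=25212; k=5: 4284+0+20·6·31=8004 → min 8004.
Length 5: A..E: k=1: 0+1692+35·2·6=2112; k=2: 1400+4284+35·20·6=9884; k=3: 1870+2244+35·17·6=7684; k=4: 2968+0+35·22·6=7588 → min 2112 | B..F: k=2: 0+8004+2·20·31=9244; k=3: 680+5406+2·17·31=7140; k=4: 1428+4092+2·22·31=6884; k=5: 1692+0+2·6·31=2064 → min 2064.
Length 6: A..F: k=1: 0+2064+35·2·31=4234; k=2: 1400+8004+35·20·31=31104; k=3: 1870+5406+35·17·31=25721; k=4: 2968+4092+35·22·31=30930; k=5: 2112+0+35·6·31=8622 → min 4234.
Optimal order: (A·((((B·C)·D)·E)·F)) with cost 4234.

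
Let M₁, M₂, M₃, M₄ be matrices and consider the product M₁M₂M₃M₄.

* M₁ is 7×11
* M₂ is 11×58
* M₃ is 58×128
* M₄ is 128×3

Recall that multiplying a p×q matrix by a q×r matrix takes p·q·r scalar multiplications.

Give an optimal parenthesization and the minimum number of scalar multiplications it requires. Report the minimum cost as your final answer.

24417

Adjacent pairs: M₁M₂ = 7·11·58 = 4466; M₂M₃ = 11·58·128 = 81664; M₃M₄ = 58·128·3 = 22272.
Length 3: M₁..M₃: k=1: 0+81664+7·11·128=91520; k=2: 4466+0+7·58·128=56434 → min 56434 | M₂..M₄: k=2: 0+22272+11·58·3=24186; k=3: 81664+0+11·128·3=85888 → min 24186.
Length 4: M₁..M₄: k=1: 0+24186+7·11·3=24417; k=2: 4466+22272+7·58·3=27956; k=3: 56434+0+7·128·3=59122 → min 24417.
Optimal parenthesization: (M₁(M₂(M₃M₄))) with cost 24417.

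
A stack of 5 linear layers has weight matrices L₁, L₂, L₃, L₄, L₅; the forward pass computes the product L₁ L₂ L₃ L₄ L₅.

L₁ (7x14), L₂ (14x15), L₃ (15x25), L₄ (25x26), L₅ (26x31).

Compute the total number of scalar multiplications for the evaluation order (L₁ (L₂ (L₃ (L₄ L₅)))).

41323

(L₄ L₅): 25×26 by 26×31 → 25×31, cost 25·26·31 = 20150
(L₃ (L₄ L₅)): 15×25 by 25×31 → 15×31, cost 15·25·31 = 11625; cumulative 31775
(L₂ (L₃ (L₄ L₅))): 14×15 by 15×31 → 14×31, cost 14·15·31 = 6510; cumulative 38285
(L₁ (L₂ (L₃ (L₄ L₅)))): 7×14 by 14×31 → 7×31, cost 7·14·31 = 3038; cumulative 41323
Total: 41323 scalar multiplications.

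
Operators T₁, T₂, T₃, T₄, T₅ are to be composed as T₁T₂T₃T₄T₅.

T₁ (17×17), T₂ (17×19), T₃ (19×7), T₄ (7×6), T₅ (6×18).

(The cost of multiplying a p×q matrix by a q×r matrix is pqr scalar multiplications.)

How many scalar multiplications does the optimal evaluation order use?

6306

Adjacent pairs: T₁T₂ = 17·17·19 = 5491; T₂T₃ = 17·19·7 = 2261; T₃T₄ = 19·7·6 = 798; T₄T₅ = 7·6·18 = 756.
Length 3: T₁..T₃: k=1: 0+2261+17·17·7=4284; k=2: 5491+0+17·19·7=7752 → min 4284 | T₂..T₄: k=2: 0+798+17·19·6=2736; k=3: 2261+0+17·7·6=2975 → min 2736 | T₃..T₅: k=3: 0+756+19·7·18=3150; k=4: 798+0+19·6·18=2850 → min 2850.
Length 4: T₁..T₄: k=1: 0+2736+17·17·6=4470; k=2: 5491+798+17·19·6=8227; k=3: 4284+0+17·7·6=4998 → min 4470 | T₂..T₅: k=2: 0+2850+17·19·18=8664; k=3: 2261+756+17·7·18=5159; k=4: 2736+0+17·6·18=4572 → min 4572.
Length 5: T₁..T₅: k=1: 0+4572+17·17·18=9774; k=2: 5491+2850+17·19·18=14155; k=3: 4284+756+17·7·18=7182; k=4: 4470+0+17·6·18=6306 → min 6306.
Optimal order: ((T₁(T₂(T₃T₄)))T₅) with cost 6306.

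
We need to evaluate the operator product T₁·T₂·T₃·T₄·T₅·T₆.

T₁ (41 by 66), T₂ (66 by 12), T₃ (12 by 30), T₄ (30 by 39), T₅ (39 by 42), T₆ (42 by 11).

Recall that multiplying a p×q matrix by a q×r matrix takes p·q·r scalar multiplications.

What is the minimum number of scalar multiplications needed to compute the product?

72732

Adjacent pairs: T₁T₂ = 41·66·12 = 32472; T₂T₃ = 66·12·30 = 23760; T₃T₄ = 12·30·39 = 14040; T₄T₅ = 30·39·42 = 49140; T₅T₆ = 39·42·11 = 18018.
Length 3: T₁..T₃: k=1: 0+23760+41·66·30=104940; k=2: 32472+0+41·12·30=47232 → min 47232 | T₂..T₄: k=2: 0+14040+66·12·39=44928; k=3: 23760+0+66·30·39=100980 → min 44928 | T₃..T₅: k=3: 0+49140+12·30·42=64260; k=4: 14040+0+12·39·42=33696 → min 33696 | T₄..T₆: k=4: 0+18018+30·39·11=30888; k=5: 49140+0+30·42·11=63000 → min 30888.
Length 4: T₁..T₄: k=1: 0+44928+41·66·39=150462; k=2: 32472+14040+41·12·39=65700; k=3: 47232+0+41·30·39=95202 → min 65700 | T₂..T₅: k=2: 0+33696+66·12·42=66960; k=3: 23760+49140+66·30·42=156060; k=4: 44928+0+66·39·42=153036 → min 66960 | T₃..T₆: k=3: 0+30888+12·30·11=34848; k=4: 14040+18018+12·39·11=37206; k=5: 33696+0+12·42·11=39240 → min 34848.
Length 5: T₁..T₅: k=1: 0+66960+41·66·42=180612; k=2: 32472+33696+41·12·42=86832; k=3: 47232+49140+41·30·42=148032; k=4: 65700+0+41·39·42=132858 → min 86832 | T₂..T₆: k=2: 0+34848+66·12·11=43560; k=3: 23760+30888+66·30·11=76428; k=4: 44928+18018+66·39·11=91260; k=5: 66960+0+66·42·11=97452 → min 43560.
Length 6: T₁..T₆: k=1: 0+43560+41·66·11=73326; k=2: 32472+34848+41·12·11=72732; k=3: 47232+30888+41·30·11=91650; k=4: 65700+18018+41·39·11=101307; k=5: 86832+0+41·42·11=105774 → min 72732.
Optimal order: ((T₁·T₂)·(T₃·(T₄·(T₅·T₆)))) with cost 72732.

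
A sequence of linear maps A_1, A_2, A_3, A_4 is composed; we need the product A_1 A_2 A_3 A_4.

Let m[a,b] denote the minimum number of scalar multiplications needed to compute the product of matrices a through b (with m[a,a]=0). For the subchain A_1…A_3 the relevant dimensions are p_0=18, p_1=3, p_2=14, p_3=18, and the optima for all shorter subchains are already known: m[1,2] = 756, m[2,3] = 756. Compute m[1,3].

m[1,3] = min over k∈[1,2] of m[1,k]+m[k+1,3]+p_{0}·p_k·p_{3}.
k=1: 0 + 756 + 18·3·18 = 1728; k=2: 756 + 0 + 18·14·18 = 5292.
Minimum: 1728 at k=1.

1728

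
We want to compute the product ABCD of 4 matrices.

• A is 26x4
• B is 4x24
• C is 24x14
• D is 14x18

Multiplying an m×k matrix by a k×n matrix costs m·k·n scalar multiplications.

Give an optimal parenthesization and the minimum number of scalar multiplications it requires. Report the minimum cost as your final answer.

4224

Adjacent pairs: AB = 26·4·24 = 2496; BC = 4·24·14 = 1344; CD = 24·14·18 = 6048.
Length 3: A..C: k=1: 0+1344+26·4·14=2800; k=2: 2496+0+26·24·14=11232 → min 2800 | B..D: k=2: 0+6048+4·24·18=7776; k=3: 1344+0+4·14·18=2352 → min 2352.
Length 4: A..D: k=1: 0+2352+26·4·18=4224; k=2: 2496+6048+26·24·18=19776; k=3: 2800+0+26·14·18=9352 → min 4224.
Optimal parenthesization: (A((BC)D)) with cost 4224.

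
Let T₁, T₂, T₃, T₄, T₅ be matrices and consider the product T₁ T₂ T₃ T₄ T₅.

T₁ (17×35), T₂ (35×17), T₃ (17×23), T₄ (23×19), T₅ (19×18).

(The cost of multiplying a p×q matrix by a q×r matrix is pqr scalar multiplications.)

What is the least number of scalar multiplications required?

Adjacent pairs: T₁T₂ = 17·35·17 = 10115; T₂T₃ = 35·17·23 = 13685; T₃T₄ = 17·23·19 = 7429; T₄T₅ = 23·19·18 = 7866.
Length 3: T₁..T₃: k=1: 0+13685+17·35·23=27370; k=2: 10115+0+17·17·23=16762 → min 16762 | T₂..T₄: k=2: 0+7429+35·17·19=18734; k=3: 13685+0+35·23·19=28980 → min 18734 | T₃..T₅: k=3: 0+7866+17·23·18=14904; k=4: 7429+0+17·19·18=13243 → min 13243.
Length 4: T₁..T₄: k=1: 0+18734+17·35·19=30039; k=2: 10115+7429+17·17·19=23035; k=3: 16762+0+17·23·19=24191 → min 23035 | T₂..T₅: k=2: 0+13243+35·17·18=23953; k=3: 13685+7866+35·23·18=36041; k=4: 18734+0+35·19·18=30704 → min 23953.
Length 5: T₁..T₅: k=1: 0+23953+17·35·18=34663; k=2: 10115+13243+17·17·18=28560; k=3: 16762+7866+17·23·18=31666; k=4: 23035+0+17·19·18=28849 → min 28560.
Optimal order: ((T₁ T₂) ((T₃ T₄) T₅)) with cost 28560.

28560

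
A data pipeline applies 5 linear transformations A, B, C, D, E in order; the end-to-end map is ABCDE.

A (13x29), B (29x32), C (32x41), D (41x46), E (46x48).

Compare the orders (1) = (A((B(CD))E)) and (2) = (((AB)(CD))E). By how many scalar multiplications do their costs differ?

Order (1) = (A((B(CD))E)): (CD): 32×41 by 41×46 → 32×46, cost 32·41·46 = 60352; (B(CD)): 29×32 by 32×46 → 29×46, cost 29·32·46 = 42688; cumulative 103040; ((B(CD))E): 29×46 by 46×48 → 29×48, cost 29·46·48 = 64032; cumulative 167072; (A((B(CD))E)): 13×29 by 29×48 → 13×48, cost 13·29·48 = 18096; cumulative 185168. Total 185168.
Order (2) = (((AB)(CD))E): (AB): 13×29 by 29×32 → 13×32, cost 13·29·32 = 12064; (CD): 32×41 by 41×46 → 32×46, cost 32·41·46 = 60352; ((AB)(CD)): 13×32 by 32×46 → 13×46, cost 13·32·46 = 19136; cumulative 91552; (((AB)(CD))E): 13×46 by 46×48 → 13×48, cost 13·46·48 = 28704; cumulative 120256. Total 120256.
Difference: |185168 − 120256| = 64912.

64912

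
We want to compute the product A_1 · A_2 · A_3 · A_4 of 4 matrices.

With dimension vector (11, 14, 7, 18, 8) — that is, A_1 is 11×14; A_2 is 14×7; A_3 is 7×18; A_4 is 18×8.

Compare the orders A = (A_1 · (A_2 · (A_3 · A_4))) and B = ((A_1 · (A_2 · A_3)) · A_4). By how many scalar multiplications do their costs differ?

Order A = (A_1 · (A_2 · (A_3 · A_4))): (A_3 · A_4): 7×18 by 18×8 → 7×8, cost 7·18·8 = 1008; (A_2 · (A_3 · A_4)): 14×7 by 7×8 → 14×8, cost 14·7·8 = 784; cumulative 1792; (A_1 · (A_2 · (A_3 · A_4))): 11×14 by 14×8 → 11×8, cost 11·14·8 = 1232; cumulative 3024. Total 3024.
Order B = ((A_1 · (A_2 · A_3)) · A_4): (A_2 · A_3): 14×7 by 7×18 → 14×18, cost 14·7·18 = 1764; (A_1 · (A_2 · A_3)): 11×14 by 14×18 → 11×18, cost 11·14·18 = 2772; cumulative 4536; ((A_1 · (A_2 · A_3)) · A_4): 11×18 by 18×8 → 11×8, cost 11·18·8 = 1584; cumulative 6120. Total 6120.
Difference: |3024 − 6120| = 3096.

3096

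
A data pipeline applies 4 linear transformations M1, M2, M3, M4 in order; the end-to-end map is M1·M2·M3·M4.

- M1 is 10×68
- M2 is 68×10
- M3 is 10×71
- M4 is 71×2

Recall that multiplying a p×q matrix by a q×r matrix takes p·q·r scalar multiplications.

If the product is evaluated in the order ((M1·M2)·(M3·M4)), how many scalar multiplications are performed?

(M1·M2): 10×68 by 68×10 → 10×10, cost 10·68·10 = 6800
(M3·M4): 10×71 by 71×2 → 10×2, cost 10·71·2 = 1420
((M1·M2)·(M3·M4)): 10×10 by 10×2 → 10×2, cost 10·10·2 = 200; cumulative 8420
Total: 8420 scalar multiplications.

8420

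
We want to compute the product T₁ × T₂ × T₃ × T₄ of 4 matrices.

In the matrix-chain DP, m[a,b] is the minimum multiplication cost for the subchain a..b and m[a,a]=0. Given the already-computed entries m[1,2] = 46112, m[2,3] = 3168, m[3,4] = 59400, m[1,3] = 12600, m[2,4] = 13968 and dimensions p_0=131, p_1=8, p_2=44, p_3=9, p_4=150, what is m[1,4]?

m[1,4] = min over k∈[1,3] of m[1,k]+m[k+1,4]+p_{0}·p_k·p_{4}.
k=1: 0 + 13968 + 131·8·150 = 171168; k=2: 46112 + 59400 + 131·44·150 = 970112; k=3: 12600 + 0 + 131·9·150 = 189450.
Minimum: 171168 at k=1.

171168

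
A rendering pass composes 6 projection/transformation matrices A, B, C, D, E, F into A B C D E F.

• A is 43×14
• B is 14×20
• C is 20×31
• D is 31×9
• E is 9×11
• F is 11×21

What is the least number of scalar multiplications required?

Adjacent pairs: AB = 43·14·20 = 12040; BC = 14·20·31 = 8680; CD = 20·31·9 = 5580; DE = 31·9·11 = 3069; EF = 9·11·21 = 2079.
Length 3: A..C: k=1: 0+8680+43·14·31=27342; k=2: 12040+0+43·20·31=38700 → min 27342 | B..D: k=2: 0+5580+14·20·9=8100; k=3: 8680+0+14·31·9=12586 → min 8100 | C..E: k=3: 0+3069+20·31·11=9889; k=4: 5580+0+20·9·11=7560 → min 7560 | D..F: k=4: 0+2079+31·9·21=7938; k=5: 3069+0+31·11·21=10230 → min 7938.
Length 4: A..D: k=1: 0+8100+43·14·9=13518; k=2: 12040+5580+43·20·9=25360; k=3: 27342+0+43·31·9=39339 → min 13518 | B..E: k=2: 0+7560+14·20·11=10640; k=3: 8680+3069+14·31·11=16523; k=4: 8100+0+14·9·11=9486 → min 9486 | C..F: k=3: 0+7938+20·31·21=20958; k=4: 5580+2079+20·9·21=11439; k=5: 7560+0+20·11·21=12180 → min 11439.
Length 5: A..E: k=1: 0+9486+43·14·11=16108; k=2: 12040+7560+43·20·11=29060; k=3: 27342+3069+43·31·11=45074; k=4: 13518+0+43·9·11=17775 → min 16108 | B..F: k=2: 0+11439+14·20·21=17319; k=3: 8680+7938+14·31·21=25732; k=4: 8100+2079+14·9·21=12825; k=5: 9486+0+14·11·21=12720 → min 12720.
Length 6: A..F: k=1: 0+12720+43·14·21=25362; k=2: 12040+11439+43·20·21=41539; k=3: 27342+7938+43·31·21=63273; k=4: 13518+2079+43·9·21=23724; k=5: 16108+0+43·11·21=26041 → min 23724.
Optimal order: ((A (B (C D))) (E F)) with cost 23724.

23724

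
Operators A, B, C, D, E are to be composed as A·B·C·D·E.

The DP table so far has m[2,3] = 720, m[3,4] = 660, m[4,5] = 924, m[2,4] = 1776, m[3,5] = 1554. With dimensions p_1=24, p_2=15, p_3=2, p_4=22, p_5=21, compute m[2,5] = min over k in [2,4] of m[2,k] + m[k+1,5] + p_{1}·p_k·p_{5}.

m[2,5] = min over k∈[2,4] of m[2,k]+m[k+1,5]+p_{1}·p_k·p_{5}.
k=2: 0 + 1554 + 24·15·21 = 9114; k=3: 720 + 924 + 24·2·21 = 2652; k=4: 1776 + 0 + 24·22·21 = 12864.
Minimum: 2652 at k=3.

2652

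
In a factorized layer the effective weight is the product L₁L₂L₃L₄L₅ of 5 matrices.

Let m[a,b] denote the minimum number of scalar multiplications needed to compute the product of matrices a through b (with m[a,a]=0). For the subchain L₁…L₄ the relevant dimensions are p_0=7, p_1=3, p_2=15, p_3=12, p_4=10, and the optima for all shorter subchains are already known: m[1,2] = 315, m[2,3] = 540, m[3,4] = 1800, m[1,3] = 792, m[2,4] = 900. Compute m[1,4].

m[1,4] = min over k∈[1,3] of m[1,k]+m[k+1,4]+p_{0}·p_k·p_{4}.
k=1: 0 + 900 + 7·3·10 = 1110; k=2: 315 + 1800 + 7·15·10 = 3165; k=3: 792 + 0 + 7·12·10 = 1632.
Minimum: 1110 at k=1.

1110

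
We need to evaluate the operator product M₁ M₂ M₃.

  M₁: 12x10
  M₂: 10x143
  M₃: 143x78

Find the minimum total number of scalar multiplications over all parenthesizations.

120900

Order (M₁ (M₂ M₃)): (M₂ M₃): 10×143 by 143×78 → 10×78, cost 10·143·78 = 111540; (M₁ (M₂ M₃)): 12×10 by 10×78 → 12×78, cost 12·10·78 = 9360; cumulative 120900. Total 120900.
Order ((M₁ M₂) M₃): (M₁ M₂): 12×10 by 10×143 → 12×143, cost 12·10·143 = 17160; ((M₁ M₂) M₃): 12×143 by 143×78 → 12×78, cost 12·143·78 = 133848; cumulative 151008. Total 151008.
Minimum: 120900.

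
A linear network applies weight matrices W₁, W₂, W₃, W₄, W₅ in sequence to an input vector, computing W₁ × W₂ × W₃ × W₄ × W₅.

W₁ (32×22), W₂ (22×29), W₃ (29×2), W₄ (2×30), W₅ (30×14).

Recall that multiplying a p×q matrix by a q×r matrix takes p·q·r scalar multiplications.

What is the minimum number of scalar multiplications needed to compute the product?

4420

Adjacent pairs: W₁W₂ = 32·22·29 = 20416; W₂W₃ = 22·29·2 = 1276; W₃W₄ = 29·2·30 = 1740; W₄W₅ = 2·30·14 = 840.
Length 3: W₁..W₃: k=1: 0+1276+32·22·2=2684; k=2: 20416+0+32·29·2=22272 → min 2684 | W₂..W₄: k=2: 0+1740+22·29·30=20880; k=3: 1276+0+22·2·30=2596 → min 2596 | W₃..W₅: k=3: 0+840+29·2·14=1652; k=4: 1740+0+29·30·14=13920 → min 1652.
Length 4: W₁..W₄: k=1: 0+2596+32·22·30=23716; k=2: 20416+1740+32·29·30=49996; k=3: 2684+0+32·2·30=4604 → min 4604 | W₂..W₅: k=2: 0+1652+22·29·14=10584; k=3: 1276+840+22·2·14=2732; k=4: 2596+0+22·30·14=11836 → min 2732.
Length 5: W₁..W₅: k=1: 0+2732+32·22·14=12588; k=2: 20416+1652+32·29·14=35060; k=3: 2684+840+32·2·14=4420; k=4: 4604+0+32·30·14=18044 → min 4420.
Optimal order: ((W₁ × (W₂ × W₃)) × (W₄ × W₅)) with cost 4420.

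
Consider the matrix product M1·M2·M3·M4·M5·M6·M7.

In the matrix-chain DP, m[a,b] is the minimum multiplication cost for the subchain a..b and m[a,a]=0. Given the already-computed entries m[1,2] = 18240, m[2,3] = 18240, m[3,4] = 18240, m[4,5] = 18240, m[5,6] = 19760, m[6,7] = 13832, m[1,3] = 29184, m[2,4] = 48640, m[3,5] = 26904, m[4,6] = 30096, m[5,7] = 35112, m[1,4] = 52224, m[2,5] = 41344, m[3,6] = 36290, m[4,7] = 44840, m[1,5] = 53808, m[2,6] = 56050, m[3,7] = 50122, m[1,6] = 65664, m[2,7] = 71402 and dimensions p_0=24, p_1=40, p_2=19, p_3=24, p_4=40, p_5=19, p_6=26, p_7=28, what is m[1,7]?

m[1,7] = min over k∈[1,6] of m[1,k]+m[k+1,7]+p_{0}·p_k·p_{7}.
k=1: 0 + 71402 + 24·40·28 = 98282; k=2: 18240 + 50122 + 24·19·28 = 81130; k=3: 29184 + 44840 + 24·24·28 = 90152; k=4: 52224 + 35112 + 24·40·28 = 114216; k=5: 53808 + 13832 + 24·19·28 = 80408; k=6: 65664 + 0 + 24·26·28 = 83136.
Minimum: 80408 at k=5.

80408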